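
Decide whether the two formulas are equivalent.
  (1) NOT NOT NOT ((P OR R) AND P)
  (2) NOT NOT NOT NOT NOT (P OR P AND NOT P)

Yes

E1: NOT NOT NOT ((P OR R) AND P)
    = NOT ((P OR R) AND P)   (double negation)
    = NOT P   (absorption)
E2: NOT NOT NOT NOT NOT (P OR P AND NOT P)
    = NOT NOT NOT (P OR P AND NOT P)   (double negation)
    = NOT NOT NOT P   (complement / identity)
    = NOT P   (double negation)
Both reduce to NOT P, so they are equivalent.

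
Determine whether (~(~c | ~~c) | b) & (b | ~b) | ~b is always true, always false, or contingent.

always true

(~(~c | ~~c) | b) & (b | ~b) | ~b
= ~(~c | ~~c) | b | ~b
= c & ~c | b | ~b
= b | ~b
= 1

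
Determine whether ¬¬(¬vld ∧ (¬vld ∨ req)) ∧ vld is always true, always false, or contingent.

always false

¬¬(¬vld ∧ (¬vld ∨ req)) ∧ vld
= ¬vld ∧ (¬vld ∨ req) ∧ vld   [double negation]
= ¬vld ∧ vld   [absorption]
= False   [complement]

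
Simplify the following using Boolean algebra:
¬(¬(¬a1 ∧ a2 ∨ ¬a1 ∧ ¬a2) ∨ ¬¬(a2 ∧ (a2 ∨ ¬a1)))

¬a1 ∧ ¬a2

¬(¬(¬a1 ∧ a2 ∨ ¬a1 ∧ ¬a2) ∨ ¬¬(a2 ∧ (a2 ∨ ¬a1)))
= ¬(¬(¬a1 ∧ a2 ∨ ¬a1 ∧ ¬a2) ∨ ¬¬a2)   — absorption
= ¬(¬¬a1 ∨ ¬¬a2)   — distribution
= ¬a1 ∧ ¬a2   — De Morgan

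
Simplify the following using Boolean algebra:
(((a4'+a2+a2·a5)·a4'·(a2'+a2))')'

(((a4'+a2+a2·a5)·a4'·(a2'+a2))')'
= (((a4'+a2+a2·a5)·a4')')'   (complement / identity)
= (a4'+a2+a2·a5)·a4'   (double negation)
= (a4'+a2)·a4'   (absorption)
= a4'   (absorption)

a4'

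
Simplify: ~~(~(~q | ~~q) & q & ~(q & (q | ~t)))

~~(~(~q | ~~q) & q & ~(q & (q | ~t)))
= ~~(~(~q | ~~q) & q & ~q)   — absorption
= ~~(q & ~q & q & ~q)   — De Morgan
= ~~(q & ~q)   — idempotence
= q & ~q   — double negation
= 0   — complement

0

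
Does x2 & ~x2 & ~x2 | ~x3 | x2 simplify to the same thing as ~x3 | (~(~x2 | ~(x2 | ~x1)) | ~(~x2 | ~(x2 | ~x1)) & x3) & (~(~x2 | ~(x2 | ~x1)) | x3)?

Yes

E1: x2 & ~x2 & ~x2 | ~x3 | x2
    = x2 & ~x2 | ~x3 | x2
    = ~x3 | x2
E2: ~x3 | (~(~x2 | ~(x2 | ~x1)) | ~(~x2 | ~(x2 | ~x1)) & x3) & (~(~x2 | ~(x2 | ~x1)) | x3)
    = ~x3 | ~(~x2 | ~(x2 | ~x1)) & (~(~x2 | ~(x2 | ~x1)) | x3)
    = ~x3 | ~(~x2 | ~(x2 | ~x1))
    = ~x3 | x2 & (x2 | ~x1)
    = ~x3 | x2
Both reduce to ~x3 | x2, so they are equivalent.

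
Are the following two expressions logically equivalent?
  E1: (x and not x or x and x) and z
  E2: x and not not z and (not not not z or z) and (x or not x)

E1: (x and not x or x and x) and z
    = x and z   (distribution)
E2: x and not not z and (not not not z or z) and (x or not x)
    = x and not not z and (not z or z) and (x or not x)   (double negation)
    = x and not not z and (not z or z)   (complement / identity)
    = x and z and (not z or z)   (double negation)
    = x and z   (complement / identity)
Both reduce to x and z, so they are equivalent.

Yes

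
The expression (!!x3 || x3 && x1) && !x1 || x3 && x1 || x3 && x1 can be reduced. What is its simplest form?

x3

(!!x3 || x3 && x1) && !x1 || x3 && x1 || x3 && x1
= (x3 || x3 && x1) && !x1 || x3 && x1 || x3 && x1
= (x3 || x3 && x1) && !x1 || x3 && x1
= x3 && !x1 || x3 && x1
= x3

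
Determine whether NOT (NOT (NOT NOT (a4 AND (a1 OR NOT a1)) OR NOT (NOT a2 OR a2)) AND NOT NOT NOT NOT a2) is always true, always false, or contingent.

contingent

NOT (NOT (NOT NOT (a4 AND (a1 OR NOT a1)) OR NOT (NOT a2 OR a2)) AND NOT NOT NOT NOT a2)
= NOT (NOT (a4 AND (a1 OR NOT a1)) AND (NOT a2 OR a2) AND NOT NOT NOT NOT a2)
= NOT (NOT a4 AND (NOT a2 OR a2) AND NOT NOT NOT NOT a2)
= NOT (NOT a4 AND NOT NOT NOT NOT a2)
= NOT (NOT a4 AND NOT NOT a2)
= a4 OR NOT a2
This depends on a2, a4, so it is not a constant.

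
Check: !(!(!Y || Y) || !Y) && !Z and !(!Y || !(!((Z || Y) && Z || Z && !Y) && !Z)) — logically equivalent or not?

Yes

E1: !(!(!Y || Y) || !Y) && !Z
    = (!Y || Y) && Y && !Z
    = Y && !Z
E2: !(!Y || !(!((Z || Y) && Z || Z && !Y) && !Z))
    = !(!Y || !(!(Z || Z && !Y) && !Z))
    = !(!Y || !(!Z && !Z))
    = Y && !Z && !Z
    = Y && !Z
Both reduce to Y && !Z, so they are equivalent.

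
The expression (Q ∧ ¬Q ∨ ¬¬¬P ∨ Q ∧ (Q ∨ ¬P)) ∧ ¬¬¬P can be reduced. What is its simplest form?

(Q ∧ ¬Q ∨ ¬¬¬P ∨ Q ∧ (Q ∨ ¬P)) ∧ ¬¬¬P
= (Q ∧ ¬Q ∨ ¬¬¬P ∨ Q) ∧ ¬¬¬P   — absorption
= (¬¬¬P ∨ Q) ∧ ¬¬¬P   — complement / identity
= ¬¬¬P   — absorption
= ¬P   — double negation

¬P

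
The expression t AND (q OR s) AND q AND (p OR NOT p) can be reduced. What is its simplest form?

t AND q

t AND (q OR s) AND q AND (p OR NOT p)
= t AND (q OR s) AND q   — complement / identity
= t AND q   — absorption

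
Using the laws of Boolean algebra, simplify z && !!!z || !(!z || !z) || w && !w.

z

z && !!!z || !(!z || !z) || w && !w
= z && !!!z || z && z || w && !w
= z && !!!z || z && z
= z && !z || z && z
= z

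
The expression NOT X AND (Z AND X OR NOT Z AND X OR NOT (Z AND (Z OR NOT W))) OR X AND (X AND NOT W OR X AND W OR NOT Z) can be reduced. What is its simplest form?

X OR NOT Z

NOT X AND (Z AND X OR NOT Z AND X OR NOT (Z AND (Z OR NOT W))) OR X AND (X AND NOT W OR X AND W OR NOT Z)
= NOT X AND (X OR NOT (Z AND (Z OR NOT W))) OR X AND (X AND NOT W OR X AND W OR NOT Z)   [distribution]
= NOT X AND (X OR NOT (Z AND (Z OR NOT W))) OR X AND (X OR NOT Z)   [distribution]
= NOT X AND (X OR NOT Z) OR X AND (X OR NOT Z)   [absorption]
= X OR NOT Z   [distribution]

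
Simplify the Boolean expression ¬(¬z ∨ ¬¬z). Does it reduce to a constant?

False

¬(¬z ∨ ¬¬z)
= z ∧ ¬z
= False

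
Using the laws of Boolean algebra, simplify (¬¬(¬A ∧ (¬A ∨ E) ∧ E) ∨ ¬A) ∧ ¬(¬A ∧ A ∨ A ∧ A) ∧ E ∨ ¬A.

(¬¬(¬A ∧ (¬A ∨ E) ∧ E) ∨ ¬A) ∧ ¬(¬A ∧ A ∨ A ∧ A) ∧ E ∨ ¬A
= (¬¬(¬A ∧ (¬A ∨ E) ∧ E) ∨ ¬A) ∧ ¬A ∧ E ∨ ¬A   — distribution
= (¬A ∧ (¬A ∨ E) ∧ E ∨ ¬A) ∧ ¬A ∧ E ∨ ¬A   — double negation
= (¬A ∧ E ∨ ¬A) ∧ ¬A ∧ E ∨ ¬A   — absorption
= ¬A ∧ E ∨ ¬A   — absorption
= ¬A   — absorption

¬A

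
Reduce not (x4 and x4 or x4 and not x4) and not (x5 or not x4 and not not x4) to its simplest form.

not (x4 and x4 or x4 and not x4) and not (x5 or not x4 and not not x4)
= not (x4 and x4 or x4 and not x4) and not (x5 or not x4 and x4)
= not (x4 and x4 or x4 and not x4) and not x5
= not x4 and not x5

not x4 and not x5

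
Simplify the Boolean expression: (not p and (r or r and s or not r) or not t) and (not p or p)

(not p and (r or r and s or not r) or not t) and (not p or p)
= (not p and (r or not r) or not t) and (not p or p)   (absorption)
= (not p or not t) and (not p or p)   (complement / identity)
= not p or not t   (complement / identity)

not p or not t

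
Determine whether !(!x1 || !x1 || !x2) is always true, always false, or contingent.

contingent

!(!x1 || !x1 || !x2)
= !(!x1 || !x2)   [idempotence]
= x1 && x2   [De Morgan]
This depends on x1, x2, so it is not a constant.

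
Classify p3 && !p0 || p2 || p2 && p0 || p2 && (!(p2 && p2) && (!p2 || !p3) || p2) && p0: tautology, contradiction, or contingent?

p3 && !p0 || p2 || p2 && p0 || p2 && (!(p2 && p2) && (!p2 || !p3) || p2) && p0
= p3 && !p0 || p2 || p2 && p0 || p2 && (!p2 && (!p2 || !p3) || p2) && p0   [idempotence]
= p3 && !p0 || p2 || p2 && p0 || p2 && (!p2 || p2) && p0   [absorption]
= p3 && !p0 || p2 || p2 && p0 || p2 && p0   [complement / identity]
= p3 && !p0 || p2 || p2 && p0   [idempotence]
= p3 && !p0 || p2   [absorption]
This depends on p0, p2, p3, so it is not a constant.

contingent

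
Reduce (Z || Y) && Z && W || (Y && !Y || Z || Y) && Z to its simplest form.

(Z || Y) && Z && W || (Y && !Y || Z || Y) && Z
= (Z || Y) && Z && W || (Z || Y) && Z   (complement / identity)
= (Z || Y) && Z   (absorption)
= Z   (absorption)

Z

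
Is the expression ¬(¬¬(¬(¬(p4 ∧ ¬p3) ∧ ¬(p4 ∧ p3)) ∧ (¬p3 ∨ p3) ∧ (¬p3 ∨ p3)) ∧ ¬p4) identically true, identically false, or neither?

identically true

¬(¬¬(¬(¬(p4 ∧ ¬p3) ∧ ¬(p4 ∧ p3)) ∧ (¬p3 ∨ p3) ∧ (¬p3 ∨ p3)) ∧ ¬p4)
= ¬(¬¬((p4 ∧ ¬p3 ∨ p4 ∧ p3) ∧ (¬p3 ∨ p3) ∧ (¬p3 ∨ p3)) ∧ ¬p4)   [De Morgan]
= ¬(¬¬((p4 ∧ ¬p3 ∨ p4 ∧ p3) ∧ (¬p3 ∨ p3)) ∧ ¬p4)   [complement / identity]
= ¬(¬¬(p4 ∧ (¬p3 ∨ p3)) ∧ ¬p4)   [distribution]
= ¬(p4 ∧ (¬p3 ∨ p3)) ∨ p4   [De Morgan]
= ¬p4 ∨ p4   [complement / identity]
= True   [complement]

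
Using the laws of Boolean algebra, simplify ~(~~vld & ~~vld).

~(~~vld & ~~vld)
= ~vld | ~vld   (De Morgan)
= ~vld   (idempotence)

~vld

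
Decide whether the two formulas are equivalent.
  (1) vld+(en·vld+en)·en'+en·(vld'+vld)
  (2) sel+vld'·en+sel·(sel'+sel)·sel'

E1: vld+(en·vld+en)·en'+en·(vld'+vld)
    = vld+en·en'+en·(vld'+vld)   [absorption]
    = vld+en·en'+en   [complement / identity]
    = vld+en   [complement / identity]
E2: sel+vld'·en+sel·(sel'+sel)·sel'
    = sel+vld'·en+sel·sel'   [complement / identity]
    = sel+vld'·en   [complement / identity]
These differ: at en=0, sel=0, vld=1, E1 = 1 but E2 = 0.

No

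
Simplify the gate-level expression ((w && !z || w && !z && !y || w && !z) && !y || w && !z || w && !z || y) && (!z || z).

w && !z || y

((w && !z || w && !z && !y || w && !z) && !y || w && !z || w && !z || y) && (!z || z)
= (w && !z || w && !z && !y || w && !z) && !y || w && !z || w && !z || y   (complement / identity)
= (w && !z || w && !z) && !y || w && !z || w && !z || y   (absorption)
= w && !z || w && !z || y   (absorption)
= w && !z || y   (idempotence)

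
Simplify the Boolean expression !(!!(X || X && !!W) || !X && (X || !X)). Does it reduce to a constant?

!(!!(X || X && !!W) || !X && (X || !X))
= !(!!(X || X && W) || !X && (X || !X))   (double negation)
= !(!!(X || X && W) || !X)   (complement / identity)
= !(!!X || !X)   (absorption)
= !X && X   (De Morgan)
= false   (complement)

false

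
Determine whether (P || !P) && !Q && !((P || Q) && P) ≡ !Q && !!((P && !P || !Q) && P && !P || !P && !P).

Yes

E1: (P || !P) && !Q && !((P || Q) && P)
    = (P || !P) && !Q && !P   — absorption
    = !Q && !P   — complement / identity
E2: !Q && !!((P && !P || !Q) && P && !P || !P && !P)
    = !Q && !!(P && !P || !P && !P)   — absorption
    = !Q && !!!P   — distribution
    = !Q && !P   — double negation
Both reduce to !Q && !P, so they are equivalent.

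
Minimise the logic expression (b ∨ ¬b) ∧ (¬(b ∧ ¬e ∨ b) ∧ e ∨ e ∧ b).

(b ∨ ¬b) ∧ (¬(b ∧ ¬e ∨ b) ∧ e ∨ e ∧ b)
= (b ∨ ¬b) ∧ (¬b ∧ e ∨ e ∧ b)   (absorption)
= (b ∨ ¬b) ∧ e   (distribution)
= e   (complement / identity)

e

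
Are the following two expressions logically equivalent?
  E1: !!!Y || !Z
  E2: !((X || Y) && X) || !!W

No

E1: !!!Y || !Z
    = !Y || !Z   — double negation
E2: !((X || Y) && X) || !!W
    = !X || !!W   — absorption
    = !X || W   — double negation
These differ: at W=1, X=1, Y=1, Z=1, E1 = 0 but E2 = 1.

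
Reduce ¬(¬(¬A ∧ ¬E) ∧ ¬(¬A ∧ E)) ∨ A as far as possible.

¬(¬(¬A ∧ ¬E) ∧ ¬(¬A ∧ E)) ∨ A
= ¬A ∧ ¬E ∨ ¬A ∧ E ∨ A
= ¬A ∨ A
= True

True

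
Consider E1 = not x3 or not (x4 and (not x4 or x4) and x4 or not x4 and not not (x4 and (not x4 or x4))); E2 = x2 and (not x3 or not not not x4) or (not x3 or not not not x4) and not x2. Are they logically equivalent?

E1: not x3 or not (x4 and (not x4 or x4) and x4 or not x4 and not not (x4 and (not x4 or x4)))
    = not x3 or not (x4 and (not x4 or x4) and x4 or not x4 and x4 and (not x4 or x4))   — double negation
    = not x3 or not (x4 and (not x4 or x4))   — distribution
    = not x3 or not x4   — complement / identity
E2: x2 and (not x3 or not not not x4) or (not x3 or not not not x4) and not x2
    = not x3 or not not not x4   — distribution
    = not x3 or not x4   — double negation
Both reduce to not x3 or not x4, so they are equivalent.

Yes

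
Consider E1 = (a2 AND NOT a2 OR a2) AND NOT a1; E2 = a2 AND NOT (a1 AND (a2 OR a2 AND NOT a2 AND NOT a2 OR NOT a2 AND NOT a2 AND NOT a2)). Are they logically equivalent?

Yes

E1: (a2 AND NOT a2 OR a2) AND NOT a1
    = a2 AND NOT a1   [complement / identity]
E2: a2 AND NOT (a1 AND (a2 OR a2 AND NOT a2 AND NOT a2 OR NOT a2 AND NOT a2 AND NOT a2))
    = a2 AND NOT (a1 AND (a2 OR NOT a2 AND NOT a2))   [distribution]
    = a2 AND NOT (a1 AND (a2 OR NOT a2))   [idempotence]
    = a2 AND NOT a1   [complement / identity]
Both reduce to a2 AND NOT a1, so they are equivalent.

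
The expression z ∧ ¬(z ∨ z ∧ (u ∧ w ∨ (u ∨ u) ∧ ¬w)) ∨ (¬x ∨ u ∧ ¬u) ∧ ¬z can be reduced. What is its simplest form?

¬x ∧ ¬z

z ∧ ¬(z ∨ z ∧ (u ∧ w ∨ (u ∨ u) ∧ ¬w)) ∨ (¬x ∨ u ∧ ¬u) ∧ ¬z
= z ∧ ¬(z ∨ z ∧ (u ∧ w ∨ u ∧ ¬w)) ∨ (¬x ∨ u ∧ ¬u) ∧ ¬z
= z ∧ ¬(z ∨ z ∧ (u ∧ w ∨ u ∧ ¬w)) ∨ ¬x ∧ ¬z
= z ∧ ¬(z ∨ z ∧ u) ∨ ¬x ∧ ¬z
= z ∧ ¬z ∨ ¬x ∧ ¬z
= ¬x ∧ ¬z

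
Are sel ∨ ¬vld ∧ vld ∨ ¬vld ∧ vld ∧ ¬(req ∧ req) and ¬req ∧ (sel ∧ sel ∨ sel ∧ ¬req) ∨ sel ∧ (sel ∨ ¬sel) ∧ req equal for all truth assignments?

E1: sel ∨ ¬vld ∧ vld ∨ ¬vld ∧ vld ∧ ¬(req ∧ req)
    = sel ∨ ¬vld ∧ vld ∨ ¬vld ∧ vld ∧ ¬req   — idempotence
    = sel ∨ ¬vld ∧ vld   — absorption
    = sel   — complement / identity
E2: ¬req ∧ (sel ∧ sel ∨ sel ∧ ¬req) ∨ sel ∧ (sel ∨ ¬sel) ∧ req
    = ¬req ∧ sel ∧ (sel ∨ ¬req) ∨ sel ∧ (sel ∨ ¬sel) ∧ req   — distribution
    = ¬req ∧ sel ∧ (sel ∨ ¬req) ∨ sel ∧ req   — complement / identity
    = ¬req ∧ sel ∨ sel ∧ req   — absorption
    = sel   — distribution
Both reduce to sel, so they are equivalent.

Yes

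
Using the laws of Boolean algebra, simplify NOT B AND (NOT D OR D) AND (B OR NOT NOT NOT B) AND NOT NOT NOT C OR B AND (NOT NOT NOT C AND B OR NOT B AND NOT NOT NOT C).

NOT B AND (NOT D OR D) AND (B OR NOT NOT NOT B) AND NOT NOT NOT C OR B AND (NOT NOT NOT C AND B OR NOT B AND NOT NOT NOT C)
= NOT B AND (NOT D OR D) AND (B OR NOT B) AND NOT NOT NOT C OR B AND (NOT NOT NOT C AND B OR NOT B AND NOT NOT NOT C)
= NOT B AND (B OR NOT B) AND NOT NOT NOT C OR B AND (NOT NOT NOT C AND B OR NOT B AND NOT NOT NOT C)
= NOT B AND (B OR NOT B) AND NOT NOT NOT C OR B AND (B OR NOT B) AND NOT NOT NOT C
= (B OR NOT B) AND NOT NOT NOT C
= NOT NOT NOT C
= NOT C

NOT C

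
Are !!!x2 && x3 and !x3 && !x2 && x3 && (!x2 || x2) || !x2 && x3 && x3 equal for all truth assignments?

Yes

E1: !!!x2 && x3
    = !x2 && x3
E2: !x3 && !x2 && x3 && (!x2 || x2) || !x2 && x3 && x3
    = !x3 && !x2 && x3 || !x2 && x3 && x3
    = !x2 && x3
Both reduce to !x2 && x3, so they are equivalent.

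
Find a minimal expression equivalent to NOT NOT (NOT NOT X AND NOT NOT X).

NOT NOT (NOT NOT X AND NOT NOT X)
= NOT (NOT X OR NOT X)   — De Morgan
= X AND X   — De Morgan
= X   — idempotence

X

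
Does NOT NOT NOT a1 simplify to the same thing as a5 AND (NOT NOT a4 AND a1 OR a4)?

E1: NOT NOT NOT a1
    = NOT a1
E2: a5 AND (NOT NOT a4 AND a1 OR a4)
    = a5 AND (a4 AND a1 OR a4)
    = a5 AND a4
These differ: at a1=0, a4=0, a5=0, E1 = 1 but E2 = 0.

No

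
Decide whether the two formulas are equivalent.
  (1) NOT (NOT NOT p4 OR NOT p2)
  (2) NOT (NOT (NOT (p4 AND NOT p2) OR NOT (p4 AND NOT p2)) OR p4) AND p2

Yes

E1: NOT (NOT NOT p4 OR NOT p2)
    = NOT p4 AND p2   (De Morgan)
E2: NOT (NOT (NOT (p4 AND NOT p2) OR NOT (p4 AND NOT p2)) OR p4) AND p2
    = NOT (p4 AND NOT p2 AND p4 AND NOT p2 OR p4) AND p2   (De Morgan)
    = NOT (p4 AND NOT p2 OR p4) AND p2   (idempotence)
    = NOT p4 AND p2   (absorption)
Both reduce to NOT p4 AND p2, so they are equivalent.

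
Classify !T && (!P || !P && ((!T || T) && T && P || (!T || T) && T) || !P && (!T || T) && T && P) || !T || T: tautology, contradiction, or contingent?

tautology

!T && (!P || !P && ((!T || T) && T && P || (!T || T) && T) || !P && (!T || T) && T && P) || !T || T
= !T && (!P || !P && (!T || T) && T || !P && (!T || T) && T && P) || !T || T   — absorption
= !T && (!P || !P && (!T || T) && T) || !T || T   — absorption
= !T && (!P || !P && T) || !T || T   — complement / identity
= !T && !P || !T || T   — absorption
= !T || T   — absorption
= true   — complement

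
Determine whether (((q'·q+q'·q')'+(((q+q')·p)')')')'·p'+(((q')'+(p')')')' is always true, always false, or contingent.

contingent

(((q'·q+q'·q')'+(((q+q')·p)')')')'·p'+(((q')'+(p')')')'
= (((q'·q+q'·q')'+(p')')')'·p'+(((q')'+(p')')')'   (complement / identity)
= (((q')'+(p')')')'·p'+(((q')'+(p')')')'   (distribution)
= (((q')'+(p')')')'   (absorption)
= (q'·p')'   (De Morgan)
= q+p   (De Morgan)
This depends on p, q, so it is not a constant.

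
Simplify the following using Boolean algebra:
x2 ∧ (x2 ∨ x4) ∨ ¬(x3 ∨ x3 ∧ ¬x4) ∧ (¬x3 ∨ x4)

x2 ∨ ¬x3

x2 ∧ (x2 ∨ x4) ∨ ¬(x3 ∨ x3 ∧ ¬x4) ∧ (¬x3 ∨ x4)
= x2 ∨ ¬(x3 ∨ x3 ∧ ¬x4) ∧ (¬x3 ∨ x4)   (absorption)
= x2 ∨ ¬x3 ∧ (¬x3 ∨ x4)   (absorption)
= x2 ∨ ¬x3   (absorption)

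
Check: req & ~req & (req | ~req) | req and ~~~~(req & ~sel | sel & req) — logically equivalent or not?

Yes

E1: req & ~req & (req | ~req) | req
    = req & ~req | req   [complement / identity]
    = req   [complement / identity]
E2: ~~~~(req & ~sel | sel & req)
    = ~~(req & ~sel | sel & req)   [double negation]
    = req & ~sel | sel & req   [double negation]
    = req   [distribution]
Both reduce to req, so they are equivalent.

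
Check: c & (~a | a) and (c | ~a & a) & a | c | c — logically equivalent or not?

Yes

E1: c & (~a | a)
    = c   (complement / identity)
E2: (c | ~a & a) & a | c | c
    = c & a | c | c   (complement / identity)
    = c | c   (absorption)
    = c   (idempotence)
Both reduce to c, so they are equivalent.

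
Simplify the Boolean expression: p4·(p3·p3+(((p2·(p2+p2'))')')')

p4·(p3·p3+(((p2·(p2+p2'))')')')
= p4·(p3·p3+(p2·(p2+p2'))')   [double negation]
= p4·(p3+(p2·(p2+p2'))')   [idempotence]
= p4·(p3+p2')   [complement / identity]

p4·(p3+p2')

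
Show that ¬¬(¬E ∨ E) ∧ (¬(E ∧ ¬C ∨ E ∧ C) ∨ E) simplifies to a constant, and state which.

¬¬(¬E ∨ E) ∧ (¬(E ∧ ¬C ∨ E ∧ C) ∨ E)
= (¬E ∨ E) ∧ (¬(E ∧ ¬C ∨ E ∧ C) ∨ E)   [double negation]
= (¬E ∨ E) ∧ (¬E ∨ E)   [distribution]
= ¬E ∨ E   [idempotence]
= True   [complement]

True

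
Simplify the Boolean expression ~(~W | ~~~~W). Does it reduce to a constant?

~(~W | ~~~~W)
= W & ~~~W
= W & ~W
= 0

0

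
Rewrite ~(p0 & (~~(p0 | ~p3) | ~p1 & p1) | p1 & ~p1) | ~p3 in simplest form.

~p0 | ~p3

~(p0 & (~~(p0 | ~p3) | ~p1 & p1) | p1 & ~p1) | ~p3
= ~(p0 & (~~(p0 | ~p3) | ~p1 & p1)) | ~p3   [complement / identity]
= ~(p0 & (p0 | ~p3 | ~p1 & p1)) | ~p3   [double negation]
= ~(p0 & (p0 | ~p3)) | ~p3   [complement / identity]
= ~p0 | ~p3   [absorption]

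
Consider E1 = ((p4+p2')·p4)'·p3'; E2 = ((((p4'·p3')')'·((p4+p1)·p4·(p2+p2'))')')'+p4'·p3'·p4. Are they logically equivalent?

Yes

E1: ((p4+p2')·p4)'·p3'
    = p4'·p3'   — absorption
E2: ((((p4'·p3')')'·((p4+p1)·p4·(p2+p2'))')')'+p4'·p3'·p4
    = ((((p4'·p3')')'·((p4+p1)·p4)')')'+p4'·p3'·p4   — complement / identity
    = ((p4'·p3'·((p4+p1)·p4)')')'+p4'·p3'·p4   — double negation
    = ((p4'·p3'·p4')')'+p4'·p3'·p4   — absorption
    = p4'·p3'·p4'+p4'·p3'·p4   — double negation
    = p4'·p3'   — distribution
Both reduce to p4'·p3', so they are equivalent.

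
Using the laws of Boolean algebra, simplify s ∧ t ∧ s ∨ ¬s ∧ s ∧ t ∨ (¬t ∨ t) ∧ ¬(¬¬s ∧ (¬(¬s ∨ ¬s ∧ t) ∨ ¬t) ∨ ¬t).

s ∧ t ∧ s ∨ ¬s ∧ s ∧ t ∨ (¬t ∨ t) ∧ ¬(¬¬s ∧ (¬(¬s ∨ ¬s ∧ t) ∨ ¬t) ∨ ¬t)
= s ∧ t ∧ s ∨ ¬s ∧ s ∧ t ∨ (¬t ∨ t) ∧ ¬(¬¬s ∧ (¬¬s ∨ ¬t) ∨ ¬t)   — absorption
= s ∧ t ∧ s ∨ ¬s ∧ s ∧ t ∨ (¬t ∨ t) ∧ ¬(¬¬s ∨ ¬t)   — absorption
= s ∧ t ∧ s ∨ ¬s ∧ s ∧ t ∨ ¬(¬¬s ∨ ¬t)   — complement / identity
= s ∧ t ∧ s ∨ ¬s ∧ s ∧ t ∨ ¬s ∧ t   — De Morgan
= s ∧ t ∨ ¬s ∧ t   — distribution
= t   — distribution

t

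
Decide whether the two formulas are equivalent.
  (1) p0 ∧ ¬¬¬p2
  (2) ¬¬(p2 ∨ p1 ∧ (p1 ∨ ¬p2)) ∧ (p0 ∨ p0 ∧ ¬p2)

E1: p0 ∧ ¬¬¬p2
    = p0 ∧ ¬p2
E2: ¬¬(p2 ∨ p1 ∧ (p1 ∨ ¬p2)) ∧ (p0 ∨ p0 ∧ ¬p2)
    = ¬¬(p2 ∨ p1) ∧ (p0 ∨ p0 ∧ ¬p2)
    = ¬¬(p2 ∨ p1) ∧ p0
    = (p2 ∨ p1) ∧ p0
These differ: at p0=1, p1=1, p2=1, E1 = 0 but E2 = 1.

No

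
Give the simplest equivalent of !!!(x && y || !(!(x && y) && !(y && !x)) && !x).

!y

!!!(x && y || !(!(x && y) && !(y && !x)) && !x)
= !!!(x && y || (x && y || y && !x) && !x)   — De Morgan
= !!!(x && y || y && !x)   — distribution
= !!!y   — distribution
= !y   — double negation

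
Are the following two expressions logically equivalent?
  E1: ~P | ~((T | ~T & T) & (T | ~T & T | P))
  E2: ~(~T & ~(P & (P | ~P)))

No

E1: ~P | ~((T | ~T & T) & (T | ~T & T | P))
    = ~P | ~(T | ~T & T)
    = ~P | ~T
E2: ~(~T & ~(P & (P | ~P)))
    = ~(~T & ~P)
    = T | P
These differ: at P=1, T=1, E1 = 0 but E2 = 1.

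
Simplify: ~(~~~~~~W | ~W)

~(~~~~~~W | ~W)
= ~~~~~W & W   — De Morgan
= ~~~W & W   — double negation
= ~W & W   — double negation
= 0   — complement

0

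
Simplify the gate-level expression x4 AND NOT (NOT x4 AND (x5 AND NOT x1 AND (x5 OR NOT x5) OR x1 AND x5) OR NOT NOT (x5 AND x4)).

x4 AND NOT (NOT x4 AND (x5 AND NOT x1 AND (x5 OR NOT x5) OR x1 AND x5) OR NOT NOT (x5 AND x4))
= x4 AND NOT (NOT x4 AND (x5 AND NOT x1 AND (x5 OR NOT x5) OR x1 AND x5) OR x5 AND x4)   [double negation]
= x4 AND NOT (NOT x4 AND (x5 AND NOT x1 OR x1 AND x5) OR x5 AND x4)   [complement / identity]
= x4 AND NOT (NOT x4 AND x5 OR x5 AND x4)   [distribution]
= x4 AND NOT x5   [distribution]

x4 AND NOT x5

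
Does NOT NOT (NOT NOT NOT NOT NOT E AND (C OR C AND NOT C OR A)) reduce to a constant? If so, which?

no

NOT NOT (NOT NOT NOT NOT NOT E AND (C OR C AND NOT C OR A))
= NOT NOT (NOT NOT NOT E AND (C OR C AND NOT C OR A))   [double negation]
= NOT NOT (NOT E AND (C OR C AND NOT C OR A))   [double negation]
= NOT NOT (NOT E AND (C OR A))   [complement / identity]
= NOT E AND (C OR A)   [double negation]
This depends on A, C, E, so it is not a constant.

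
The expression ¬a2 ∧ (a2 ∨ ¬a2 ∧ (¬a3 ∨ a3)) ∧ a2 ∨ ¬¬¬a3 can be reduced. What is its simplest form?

¬a2 ∧ (a2 ∨ ¬a2 ∧ (¬a3 ∨ a3)) ∧ a2 ∨ ¬¬¬a3
= ¬a2 ∧ (a2 ∨ ¬a2 ∧ (¬a3 ∨ a3)) ∧ a2 ∨ ¬a3   — double negation
= ¬a2 ∧ (a2 ∨ ¬a2) ∧ a2 ∨ ¬a3   — complement / identity
= ¬a2 ∧ a2 ∨ ¬a3   — complement / identity
= ¬a3   — complement / identity

¬a3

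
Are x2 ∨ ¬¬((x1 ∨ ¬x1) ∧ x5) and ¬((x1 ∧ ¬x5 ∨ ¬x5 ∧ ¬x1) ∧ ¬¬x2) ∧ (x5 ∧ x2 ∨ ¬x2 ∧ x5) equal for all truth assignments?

No

E1: x2 ∨ ¬¬((x1 ∨ ¬x1) ∧ x5)
    = x2 ∨ ¬¬x5   (complement / identity)
    = x2 ∨ x5   (double negation)
E2: ¬((x1 ∧ ¬x5 ∨ ¬x5 ∧ ¬x1) ∧ ¬¬x2) ∧ (x5 ∧ x2 ∨ ¬x2 ∧ x5)
    = ¬(¬x5 ∧ ¬¬x2) ∧ (x5 ∧ x2 ∨ ¬x2 ∧ x5)   (distribution)
    = ¬(¬x5 ∧ ¬¬x2) ∧ x5   (distribution)
    = (x5 ∨ ¬x2) ∧ x5   (De Morgan)
    = x5   (absorption)
These differ: at x1=0, x2=1, x5=0, E1 = 1 but E2 = 0.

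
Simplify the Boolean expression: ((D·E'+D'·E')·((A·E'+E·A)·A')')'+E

((D·E'+D'·E')·((A·E'+E·A)·A')')'+E
= ((D·E'+D'·E')·(A·A')')'+E   (distribution)
= (E'·(A·A')')'+E   (distribution)
= E+A·A'+E   (De Morgan)
= E+E   (complement / identity)
= E   (idempotence)

E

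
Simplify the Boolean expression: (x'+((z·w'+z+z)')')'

(x'+((z·w'+z+z)')')'
= (x'+((z·w'+z)')')'   — idempotence
= (x'+(z')')'   — absorption
= x·z'   — De Morgan

x·z'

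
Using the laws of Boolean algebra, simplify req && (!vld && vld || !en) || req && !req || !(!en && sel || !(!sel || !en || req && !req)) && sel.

req && (!vld && vld || !en) || req && !req || !(!en && sel || !(!sel || !en || req && !req)) && sel
= req && (!vld && vld || !en) || req && !req || !(!en && sel || !(!sel || !en)) && sel   (complement / identity)
= req && !en || req && !req || !(!en && sel || !(!sel || !en)) && sel   (complement / identity)
= req && !en || req && !req || !(!en && sel || sel && en) && sel   (De Morgan)
= req && !en || req && !req || !sel && sel   (distribution)
= req && !en || req && !req   (complement / identity)
= req && !en   (complement / identity)

req && !en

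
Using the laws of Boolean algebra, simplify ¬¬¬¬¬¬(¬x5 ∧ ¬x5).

¬x5

¬¬¬¬¬¬(¬x5 ∧ ¬x5)
= ¬¬¬¬¬¬¬x5
= ¬¬¬¬¬x5
= ¬¬¬x5
= ¬x5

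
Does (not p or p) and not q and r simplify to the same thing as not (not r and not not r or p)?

E1: (not p or p) and not q and r
    = not q and r   — complement / identity
E2: not (not r and not not r or p)
    = not (not r and r or p)   — double negation
    = not p   — complement / identity
These differ: at p=0, q=1, r=0, E1 = 0 but E2 = 1.

No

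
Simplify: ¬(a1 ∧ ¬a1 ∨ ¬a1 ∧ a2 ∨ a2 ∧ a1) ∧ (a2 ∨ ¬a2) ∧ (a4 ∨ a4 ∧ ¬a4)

¬a2 ∧ a4

¬(a1 ∧ ¬a1 ∨ ¬a1 ∧ a2 ∨ a2 ∧ a1) ∧ (a2 ∨ ¬a2) ∧ (a4 ∨ a4 ∧ ¬a4)
= ¬(a1 ∧ ¬a1 ∨ ¬a1 ∧ a2 ∨ a2 ∧ a1) ∧ (a4 ∨ a4 ∧ ¬a4)   (complement / identity)
= ¬(¬a1 ∧ a2 ∨ a2 ∧ a1) ∧ (a4 ∨ a4 ∧ ¬a4)   (complement / identity)
= ¬a2 ∧ (a4 ∨ a4 ∧ ¬a4)   (distribution)
= ¬a2 ∧ a4   (complement / identity)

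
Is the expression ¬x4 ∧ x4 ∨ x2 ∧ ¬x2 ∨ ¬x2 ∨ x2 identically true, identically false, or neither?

identically true

¬x4 ∧ x4 ∨ x2 ∧ ¬x2 ∨ ¬x2 ∨ x2
= x2 ∧ ¬x2 ∨ ¬x2 ∨ x2   (complement / identity)
= ¬x2 ∨ x2   (complement / identity)
= True   (complement)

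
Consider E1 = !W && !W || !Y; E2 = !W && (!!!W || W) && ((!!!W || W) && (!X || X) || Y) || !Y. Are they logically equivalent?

E1: !W && !W || !Y
    = !W || !Y   [idempotence]
E2: !W && (!!!W || W) && ((!!!W || W) && (!X || X) || Y) || !Y
    = !W && (!!!W || W) && (!!!W || W || Y) || !Y   [complement / identity]
    = !W && (!!!W || W) || !Y   [absorption]
    = !W && (!W || W) || !Y   [double negation]
    = !W || !Y   [complement / identity]
Both reduce to !W || !Y, so they are equivalent.

Yes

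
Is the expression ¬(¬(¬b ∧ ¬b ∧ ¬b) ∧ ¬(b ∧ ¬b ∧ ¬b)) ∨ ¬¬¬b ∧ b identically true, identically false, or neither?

neither

¬(¬(¬b ∧ ¬b ∧ ¬b) ∧ ¬(b ∧ ¬b ∧ ¬b)) ∨ ¬¬¬b ∧ b
= ¬b ∧ ¬b ∧ ¬b ∨ b ∧ ¬b ∧ ¬b ∨ ¬¬¬b ∧ b   [De Morgan]
= ¬b ∧ ¬b ∨ ¬¬¬b ∧ b   [distribution]
= ¬b ∧ ¬b ∨ ¬b ∧ b   [double negation]
= ¬b   [distribution]
This depends on b, so it is not a constant.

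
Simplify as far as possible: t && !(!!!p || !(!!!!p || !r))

t && p

t && !(!!!p || !(!!!!p || !r))
= t && !(!!!p || !(!!p || !r))   [double negation]
= t && !!p && (!!p || !r)   [De Morgan]
= t && !!p   [absorption]
= t && p   [double negation]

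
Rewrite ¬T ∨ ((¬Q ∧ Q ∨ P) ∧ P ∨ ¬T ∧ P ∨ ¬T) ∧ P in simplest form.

¬T ∨ P

¬T ∨ ((¬Q ∧ Q ∨ P) ∧ P ∨ ¬T ∧ P ∨ ¬T) ∧ P
= ¬T ∨ (P ∧ P ∨ ¬T ∧ P ∨ ¬T) ∧ P   (complement / identity)
= ¬T ∨ ((P ∨ ¬T) ∧ P ∨ ¬T) ∧ P   (distribution)
= ¬T ∨ (P ∨ ¬T) ∧ P   (absorption)
= ¬T ∨ P   (absorption)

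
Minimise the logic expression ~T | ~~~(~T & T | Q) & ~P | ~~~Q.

~T | ~Q

~T | ~~~(~T & T | Q) & ~P | ~~~Q
= ~T | ~~~Q & ~P | ~~~Q   — complement / identity
= ~T | ~~~Q   — absorption
= ~T | ~Q   — double negation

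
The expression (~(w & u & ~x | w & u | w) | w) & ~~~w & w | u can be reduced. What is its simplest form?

u

(~(w & u & ~x | w & u | w) | w) & ~~~w & w | u
= (~(w & u | w) | w) & ~~~w & w | u
= (~(w & u | w) | w) & ~w & w | u
= (~w | w) & ~w & w | u
= ~w & w | u
= u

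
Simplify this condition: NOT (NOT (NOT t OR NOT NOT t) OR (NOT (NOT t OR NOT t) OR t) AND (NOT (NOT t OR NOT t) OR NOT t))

NOT (NOT (NOT t OR NOT NOT t) OR (NOT (NOT t OR NOT t) OR t) AND (NOT (NOT t OR NOT t) OR NOT t))
= NOT (NOT (NOT t OR NOT NOT t) OR t AND NOT t OR NOT (NOT t OR NOT t))
= NOT (NOT (NOT t OR NOT NOT t) OR t AND NOT t OR t AND t)
= NOT (t AND NOT t OR t AND NOT t OR t AND t)
= NOT (t AND NOT t OR t)
= NOT t

NOT t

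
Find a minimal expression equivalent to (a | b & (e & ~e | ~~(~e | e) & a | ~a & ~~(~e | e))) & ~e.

(a | b) & ~e

(a | b & (e & ~e | ~~(~e | e) & a | ~a & ~~(~e | e))) & ~e
= (a | b & (e & ~e | ~~(~e | e))) & ~e   — distribution
= (a | b & (e & ~e | ~e | e)) & ~e   — double negation
= (a | b & (~e | e)) & ~e   — complement / identity
= (a | b) & ~e   — complement / identity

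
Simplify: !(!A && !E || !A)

!(!A && !E || !A)
= !!A   (absorption)
= A   (double negation)

A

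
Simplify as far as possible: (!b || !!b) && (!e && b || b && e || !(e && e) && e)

(!b || !!b) && (!e && b || b && e || !(e && e) && e)
= (!b || !!b) && (!e && b || b && e || !e && e)
= (!b || b) && (!e && b || b && e || !e && e)
= (!b || b) && (b || !e && e)
= b || !e && e
= b

b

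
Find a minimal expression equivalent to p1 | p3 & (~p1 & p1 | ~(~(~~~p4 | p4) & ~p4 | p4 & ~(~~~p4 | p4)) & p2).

p1 | p3 & (~p1 & p1 | ~(~(~~~p4 | p4) & ~p4 | p4 & ~(~~~p4 | p4)) & p2)
= p1 | p3 & (~p1 & p1 | ~~(~~~p4 | p4) & p2)   — distribution
= p1 | p3 & (~p1 & p1 | (~~~p4 | p4) & p2)   — double negation
= p1 | p3 & (~p1 & p1 | (~p4 | p4) & p2)   — double negation
= p1 | p3 & (~p1 & p1 | p2)   — complement / identity
= p1 | p3 & p2   — complement / identity

p1 | p3 & p2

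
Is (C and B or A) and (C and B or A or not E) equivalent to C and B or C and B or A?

Yes

E1: (C and B or A) and (C and B or A or not E)
    = C and B or A   — absorption
E2: C and B or C and B or A
    = C and B or A   — idempotence
Both reduce to C and B or A, so they are equivalent.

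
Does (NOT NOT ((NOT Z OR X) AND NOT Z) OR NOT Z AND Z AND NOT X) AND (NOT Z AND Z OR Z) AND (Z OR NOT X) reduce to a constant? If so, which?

yes, False

(NOT NOT ((NOT Z OR X) AND NOT Z) OR NOT Z AND Z AND NOT X) AND (NOT Z AND Z OR Z) AND (Z OR NOT X)
= (NOT NOT NOT Z OR NOT Z AND Z AND NOT X) AND (NOT Z AND Z OR Z) AND (Z OR NOT X)   — absorption
= (NOT NOT NOT Z OR NOT Z AND Z AND NOT X) AND (Z OR NOT Z AND Z AND NOT X)   — distribution
= NOT Z AND Z AND NOT X OR NOT NOT NOT Z AND Z   — distribution
= NOT Z AND Z AND NOT X OR NOT Z AND Z   — double negation
= NOT Z AND Z   — absorption
= FALSE   — complement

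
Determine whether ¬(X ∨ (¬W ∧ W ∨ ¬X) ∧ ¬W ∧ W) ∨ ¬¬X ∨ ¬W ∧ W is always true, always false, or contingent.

¬(X ∨ (¬W ∧ W ∨ ¬X) ∧ ¬W ∧ W) ∨ ¬¬X ∨ ¬W ∧ W
= ¬(X ∨ (¬W ∧ W ∨ ¬X) ∧ ¬W ∧ W) ∨ ¬¬X   — complement / identity
= ¬(X ∨ (¬W ∧ W ∨ ¬X) ∧ ¬W ∧ W) ∨ X   — double negation
= ¬(X ∨ ¬W ∧ W) ∨ X   — absorption
= ¬X ∨ X   — complement / identity
= True   — complement

always true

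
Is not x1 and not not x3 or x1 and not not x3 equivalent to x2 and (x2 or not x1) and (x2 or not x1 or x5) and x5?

E1: not x1 and not not x3 or x1 and not not x3
    = not not x3
    = x3
E2: x2 and (x2 or not x1) and (x2 or not x1 or x5) and x5
    = x2 and (x2 or not x1) and x5
    = x2 and x5
These differ: at x1=0, x2=1, x3=1, x5=0, E1 = 1 but E2 = 0.

No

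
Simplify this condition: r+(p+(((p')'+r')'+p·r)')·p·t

r+(p+(((p')'+r')'+p·r)')·p·t
= r+(p+(p'·r+p·r)')·p·t
= r+(p+r')·p·t
= r+p·t

r+p·t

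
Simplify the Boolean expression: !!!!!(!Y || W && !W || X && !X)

Y

!!!!!(!Y || W && !W || X && !X)
= !!!(!Y || W && !W || X && !X)
= !!!(!Y || X && !X)
= !(!Y || X && !X)
= !!Y
= Y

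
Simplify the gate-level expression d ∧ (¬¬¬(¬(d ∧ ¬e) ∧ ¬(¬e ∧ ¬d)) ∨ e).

d

d ∧ (¬¬¬(¬(d ∧ ¬e) ∧ ¬(¬e ∧ ¬d)) ∨ e)
= d ∧ (¬¬(d ∧ ¬e ∨ ¬e ∧ ¬d) ∨ e)   — De Morgan
= d ∧ (¬¬¬e ∨ e)   — distribution
= d ∧ (¬e ∨ e)   — double negation
= d   — complement / identity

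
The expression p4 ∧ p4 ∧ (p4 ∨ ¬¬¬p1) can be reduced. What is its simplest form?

p4

p4 ∧ p4 ∧ (p4 ∨ ¬¬¬p1)
= p4 ∧ p4 ∧ (p4 ∨ ¬p1)   (double negation)
= p4 ∧ (p4 ∨ ¬p1)   (idempotence)
= p4   (absorption)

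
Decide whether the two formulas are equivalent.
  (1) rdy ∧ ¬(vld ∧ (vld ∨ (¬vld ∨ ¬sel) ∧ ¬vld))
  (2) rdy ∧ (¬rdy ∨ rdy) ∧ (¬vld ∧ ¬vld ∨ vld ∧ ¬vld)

Yes

E1: rdy ∧ ¬(vld ∧ (vld ∨ (¬vld ∨ ¬sel) ∧ ¬vld))
    = rdy ∧ ¬(vld ∧ (vld ∨ ¬vld))
    = rdy ∧ ¬vld
E2: rdy ∧ (¬rdy ∨ rdy) ∧ (¬vld ∧ ¬vld ∨ vld ∧ ¬vld)
    = rdy ∧ (¬vld ∧ ¬vld ∨ vld ∧ ¬vld)
    = rdy ∧ ¬vld
Both reduce to rdy ∧ ¬vld, so they are equivalent.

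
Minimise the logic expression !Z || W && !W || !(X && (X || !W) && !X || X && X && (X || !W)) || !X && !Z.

!Z || !X

!Z || W && !W || !(X && (X || !W) && !X || X && X && (X || !W)) || !X && !Z
= !Z || !(X && (X || !W) && !X || X && X && (X || !W)) || !X && !Z   (complement / identity)
= !Z || !(X && (X || !W)) || !X && !Z   (distribution)
= !Z || !X || !X && !Z   (absorption)
= !Z || !X   (absorption)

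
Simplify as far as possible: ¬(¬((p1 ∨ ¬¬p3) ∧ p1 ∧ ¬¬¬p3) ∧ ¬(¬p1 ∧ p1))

p1 ∧ ¬p3

¬(¬((p1 ∨ ¬¬p3) ∧ p1 ∧ ¬¬¬p3) ∧ ¬(¬p1 ∧ p1))
= ¬(¬((p1 ∨ p3) ∧ p1 ∧ ¬¬¬p3) ∧ ¬(¬p1 ∧ p1))   (double negation)
= ¬(¬(p1 ∧ ¬¬¬p3) ∧ ¬(¬p1 ∧ p1))   (absorption)
= p1 ∧ ¬¬¬p3 ∨ ¬p1 ∧ p1   (De Morgan)
= p1 ∧ ¬p3 ∨ ¬p1 ∧ p1   (double negation)
= p1 ∧ ¬p3   (complement / identity)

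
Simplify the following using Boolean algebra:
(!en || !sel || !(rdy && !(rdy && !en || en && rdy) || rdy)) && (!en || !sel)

(!en || !sel || !(rdy && !(rdy && !en || en && rdy) || rdy)) && (!en || !sel)
= (!en || !sel || !(rdy && !rdy || rdy)) && (!en || !sel)
= (!en || !sel || !rdy) && (!en || !sel)
= !en || !sel

!en || !sel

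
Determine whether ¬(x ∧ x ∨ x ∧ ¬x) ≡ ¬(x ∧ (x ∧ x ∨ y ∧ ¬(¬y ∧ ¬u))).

E1: ¬(x ∧ x ∨ x ∧ ¬x)
    = ¬x   [distribution]
E2: ¬(x ∧ (x ∧ x ∨ y ∧ ¬(¬y ∧ ¬u)))
    = ¬(x ∧ (x ∧ x ∨ y ∧ (y ∨ u)))   [De Morgan]
    = ¬(x ∧ (x ∧ x ∨ y))   [absorption]
    = ¬(x ∧ (x ∨ y))   [idempotence]
    = ¬x   [absorption]
Both reduce to ¬x, so they are equivalent.

Yes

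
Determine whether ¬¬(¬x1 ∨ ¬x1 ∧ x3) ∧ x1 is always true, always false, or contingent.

¬¬(¬x1 ∨ ¬x1 ∧ x3) ∧ x1
= ¬¬¬x1 ∧ x1
= ¬x1 ∧ x1
= False

always false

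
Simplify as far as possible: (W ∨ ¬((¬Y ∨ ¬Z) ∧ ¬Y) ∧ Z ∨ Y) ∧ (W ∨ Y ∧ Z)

(W ∨ ¬((¬Y ∨ ¬Z) ∧ ¬Y) ∧ Z ∨ Y) ∧ (W ∨ Y ∧ Z)
= (W ∨ ¬¬Y ∧ Z ∨ Y) ∧ (W ∨ Y ∧ Z)   — absorption
= (W ∨ Y ∧ Z ∨ Y) ∧ (W ∨ Y ∧ Z)   — double negation
= W ∨ Y ∧ Z   — absorption

W ∨ Y ∧ Z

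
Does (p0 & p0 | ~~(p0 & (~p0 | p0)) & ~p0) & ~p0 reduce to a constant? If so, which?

(p0 & p0 | ~~(p0 & (~p0 | p0)) & ~p0) & ~p0
= (p0 & p0 | ~~p0 & ~p0) & ~p0   [complement / identity]
= (p0 & p0 | p0 & ~p0) & ~p0   [double negation]
= p0 & ~p0   [distribution]
= 0   [complement]

yes, False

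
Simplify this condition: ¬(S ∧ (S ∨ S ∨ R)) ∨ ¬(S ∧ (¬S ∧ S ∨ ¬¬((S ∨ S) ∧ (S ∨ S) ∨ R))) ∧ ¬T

¬S

¬(S ∧ (S ∨ S ∨ R)) ∨ ¬(S ∧ (¬S ∧ S ∨ ¬¬((S ∨ S) ∧ (S ∨ S) ∨ R))) ∧ ¬T
= ¬(S ∧ (S ∨ S ∨ R)) ∨ ¬(S ∧ ¬¬((S ∨ S) ∧ (S ∨ S) ∨ R)) ∧ ¬T   [complement / identity]
= ¬(S ∧ (S ∨ S ∨ R)) ∨ ¬(S ∧ ¬¬(S ∨ S ∨ R)) ∧ ¬T   [idempotence]
= ¬(S ∧ (S ∨ S ∨ R)) ∨ ¬(S ∧ (S ∨ S ∨ R)) ∧ ¬T   [double negation]
= ¬(S ∧ (S ∨ S ∨ R))   [absorption]
= ¬(S ∧ (S ∨ R))   [idempotence]
= ¬S   [absorption]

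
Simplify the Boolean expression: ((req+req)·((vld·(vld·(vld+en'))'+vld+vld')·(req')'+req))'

req'

((req+req)·((vld·(vld·(vld+en'))'+vld+vld')·(req')'+req))'
= ((req+req)·((vld·(vld·(vld+en'))'+vld+vld')·req+req))'   [double negation]
= ((req+req)·((vld·vld'+vld+vld')·req+req))'   [absorption]
= ((req+req)·((vld+vld')·req+req))'   [complement / identity]
= ((req+req)·(req+req))'   [complement / identity]
= (req+req)'   [idempotence]
= req'   [idempotence]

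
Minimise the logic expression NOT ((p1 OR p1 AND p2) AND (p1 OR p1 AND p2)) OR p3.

NOT p1 OR p3

NOT ((p1 OR p1 AND p2) AND (p1 OR p1 AND p2)) OR p3
= NOT (p1 OR p1 AND p2) OR p3   [idempotence]
= NOT p1 OR p3   [absorption]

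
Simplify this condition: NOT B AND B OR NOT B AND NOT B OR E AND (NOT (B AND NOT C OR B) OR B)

NOT B OR E

NOT B AND B OR NOT B AND NOT B OR E AND (NOT (B AND NOT C OR B) OR B)
= NOT B OR E AND (NOT (B AND NOT C OR B) OR B)   [distribution]
= NOT B OR E AND (NOT B OR B)   [absorption]
= NOT B OR E   [complement / identity]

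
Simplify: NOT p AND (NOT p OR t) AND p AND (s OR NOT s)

NOT p AND (NOT p OR t) AND p AND (s OR NOT s)
= NOT p AND p AND (s OR NOT s)   (absorption)
= NOT p AND p   (complement / identity)
= FALSE   (complement)

FALSE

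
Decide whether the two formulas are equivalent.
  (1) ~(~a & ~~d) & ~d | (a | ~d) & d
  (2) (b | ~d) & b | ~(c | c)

No

E1: ~(~a & ~~d) & ~d | (a | ~d) & d
    = (a | ~d) & ~d | (a | ~d) & d   (De Morgan)
    = a | ~d   (distribution)
E2: (b | ~d) & b | ~(c | c)
    = b | ~(c | c)   (absorption)
    = b | ~c   (idempotence)
These differ: at a=0, b=0, c=0, d=1, E1 = 0 but E2 = 1.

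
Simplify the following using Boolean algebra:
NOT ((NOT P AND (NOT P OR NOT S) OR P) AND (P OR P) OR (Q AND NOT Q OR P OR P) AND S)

NOT ((NOT P AND (NOT P OR NOT S) OR P) AND (P OR P) OR (Q AND NOT Q OR P OR P) AND S)
= NOT ((NOT P OR P) AND (P OR P) OR (Q AND NOT Q OR P OR P) AND S)
= NOT (P OR P OR (Q AND NOT Q OR P OR P) AND S)
= NOT (P OR P OR (P OR P) AND S)
= NOT (P OR P)
= NOT P

NOT P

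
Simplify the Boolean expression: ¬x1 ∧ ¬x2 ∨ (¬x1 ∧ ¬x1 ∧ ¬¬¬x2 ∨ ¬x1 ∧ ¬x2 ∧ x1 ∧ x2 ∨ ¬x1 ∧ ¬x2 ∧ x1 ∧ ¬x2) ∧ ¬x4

¬x1 ∧ ¬x2 ∨ (¬x1 ∧ ¬x1 ∧ ¬¬¬x2 ∨ ¬x1 ∧ ¬x2 ∧ x1 ∧ x2 ∨ ¬x1 ∧ ¬x2 ∧ x1 ∧ ¬x2) ∧ ¬x4
= ¬x1 ∧ ¬x2 ∨ (¬x1 ∧ ¬x1 ∧ ¬¬¬x2 ∨ ¬x1 ∧ ¬x2 ∧ x1) ∧ ¬x4
= ¬x1 ∧ ¬x2 ∨ (¬x1 ∧ ¬x1 ∧ ¬x2 ∨ ¬x1 ∧ ¬x2 ∧ x1) ∧ ¬x4
= ¬x1 ∧ ¬x2 ∨ ¬x1 ∧ ¬x2 ∧ ¬x4
= ¬x1 ∧ ¬x2

¬x1 ∧ ¬x2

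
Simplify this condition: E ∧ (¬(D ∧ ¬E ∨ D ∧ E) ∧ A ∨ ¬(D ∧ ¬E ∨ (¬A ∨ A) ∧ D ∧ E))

E ∧ ¬D

E ∧ (¬(D ∧ ¬E ∨ D ∧ E) ∧ A ∨ ¬(D ∧ ¬E ∨ (¬A ∨ A) ∧ D ∧ E))
= E ∧ (¬(D ∧ ¬E ∨ D ∧ E) ∧ A ∨ ¬(D ∧ ¬E ∨ D ∧ E))   [complement / identity]
= E ∧ ¬(D ∧ ¬E ∨ D ∧ E)   [absorption]
= E ∧ ¬D   [distribution]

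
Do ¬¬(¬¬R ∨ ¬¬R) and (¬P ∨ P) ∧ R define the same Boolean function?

E1: ¬¬(¬¬R ∨ ¬¬R)
    = ¬¬¬¬R   — idempotence
    = ¬¬R   — double negation
    = R   — double negation
E2: (¬P ∨ P) ∧ R
    = R   — complement / identity
Both reduce to R, so they are equivalent.

Yes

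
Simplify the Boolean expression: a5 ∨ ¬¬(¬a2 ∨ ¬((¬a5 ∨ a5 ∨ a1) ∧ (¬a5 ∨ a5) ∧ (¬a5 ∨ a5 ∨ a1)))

a5 ∨ ¬¬(¬a2 ∨ ¬((¬a5 ∨ a5 ∨ a1) ∧ (¬a5 ∨ a5) ∧ (¬a5 ∨ a5 ∨ a1)))
= a5 ∨ ¬(a2 ∧ (¬a5 ∨ a5 ∨ a1) ∧ (¬a5 ∨ a5) ∧ (¬a5 ∨ a5 ∨ a1))   [De Morgan]
= a5 ∨ ¬(a2 ∧ (¬a5 ∨ a5 ∨ a1) ∧ (¬a5 ∨ a5))   [absorption]
= a5 ∨ ¬(a2 ∧ (¬a5 ∨ a5))   [absorption]
= a5 ∨ ¬a2   [complement / identity]

a5 ∨ ¬a2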